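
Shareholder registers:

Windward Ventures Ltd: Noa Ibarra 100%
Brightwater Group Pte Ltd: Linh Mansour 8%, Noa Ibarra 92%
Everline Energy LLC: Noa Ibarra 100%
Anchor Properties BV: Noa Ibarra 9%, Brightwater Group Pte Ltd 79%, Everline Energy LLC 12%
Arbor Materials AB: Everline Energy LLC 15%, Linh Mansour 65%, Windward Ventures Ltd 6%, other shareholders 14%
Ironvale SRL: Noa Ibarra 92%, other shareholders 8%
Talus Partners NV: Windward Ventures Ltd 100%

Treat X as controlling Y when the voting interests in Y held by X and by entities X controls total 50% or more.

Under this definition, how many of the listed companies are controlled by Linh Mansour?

1

Linh holds 65% of Arbor, so Linh controls Arbor.
No other company's threshold is met.
Linh controls 1 company.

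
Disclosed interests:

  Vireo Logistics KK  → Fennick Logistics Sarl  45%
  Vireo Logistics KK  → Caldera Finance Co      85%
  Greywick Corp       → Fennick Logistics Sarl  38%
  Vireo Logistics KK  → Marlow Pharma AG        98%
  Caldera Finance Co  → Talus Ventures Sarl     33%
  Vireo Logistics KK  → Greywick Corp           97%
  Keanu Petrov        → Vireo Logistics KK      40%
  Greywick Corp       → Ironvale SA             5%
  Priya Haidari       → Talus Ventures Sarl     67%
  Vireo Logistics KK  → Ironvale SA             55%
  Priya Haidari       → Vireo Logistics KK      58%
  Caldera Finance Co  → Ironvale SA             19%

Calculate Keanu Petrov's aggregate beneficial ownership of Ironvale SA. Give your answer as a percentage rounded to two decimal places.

Keanu reaches Ironvale along 3 paths.
Via Vireo → Greywick: 40% × 97% × 5% = 1.94%.
Via Vireo → Caldera: 40% × 85% × 19% = 6.46%.
Via Vireo: 40% × 55% = 22%.
Total: 1.94% + 6.46% + 22% = 30.4%.
Rounded: 30.40%.

30.40%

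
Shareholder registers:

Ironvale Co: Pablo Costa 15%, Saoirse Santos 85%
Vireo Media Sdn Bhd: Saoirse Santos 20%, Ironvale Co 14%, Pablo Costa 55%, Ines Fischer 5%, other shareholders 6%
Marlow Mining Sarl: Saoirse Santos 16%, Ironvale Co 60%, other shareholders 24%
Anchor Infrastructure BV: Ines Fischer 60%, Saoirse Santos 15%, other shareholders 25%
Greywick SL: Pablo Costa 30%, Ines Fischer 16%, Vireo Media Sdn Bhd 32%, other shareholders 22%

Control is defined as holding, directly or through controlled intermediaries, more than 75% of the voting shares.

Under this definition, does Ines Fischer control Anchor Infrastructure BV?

Ines's largest direct stake is 60% in Anchor, which does not meet the threshold, so Ines controls no company.
In Anchor, Ines's side holds only 60%, not > 75%.
So Ines does not control Anchor.

No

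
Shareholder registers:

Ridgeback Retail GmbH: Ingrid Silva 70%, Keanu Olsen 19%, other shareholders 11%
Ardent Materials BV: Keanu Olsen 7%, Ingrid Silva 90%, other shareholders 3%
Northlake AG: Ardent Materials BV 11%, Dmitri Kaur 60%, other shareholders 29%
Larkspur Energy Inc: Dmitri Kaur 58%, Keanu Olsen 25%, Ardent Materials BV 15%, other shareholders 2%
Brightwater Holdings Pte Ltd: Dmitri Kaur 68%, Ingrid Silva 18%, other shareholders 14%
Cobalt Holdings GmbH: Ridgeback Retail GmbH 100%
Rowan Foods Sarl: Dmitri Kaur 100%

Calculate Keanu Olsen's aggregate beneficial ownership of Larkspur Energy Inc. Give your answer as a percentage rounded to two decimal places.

Keanu reaches Larkspur along 2 paths.
Direct stake: 25% = 25%.
Via Ardent: 7% × 15% = 1.05%.
Total: 25% + 1.05% = 26.05%.

26.05%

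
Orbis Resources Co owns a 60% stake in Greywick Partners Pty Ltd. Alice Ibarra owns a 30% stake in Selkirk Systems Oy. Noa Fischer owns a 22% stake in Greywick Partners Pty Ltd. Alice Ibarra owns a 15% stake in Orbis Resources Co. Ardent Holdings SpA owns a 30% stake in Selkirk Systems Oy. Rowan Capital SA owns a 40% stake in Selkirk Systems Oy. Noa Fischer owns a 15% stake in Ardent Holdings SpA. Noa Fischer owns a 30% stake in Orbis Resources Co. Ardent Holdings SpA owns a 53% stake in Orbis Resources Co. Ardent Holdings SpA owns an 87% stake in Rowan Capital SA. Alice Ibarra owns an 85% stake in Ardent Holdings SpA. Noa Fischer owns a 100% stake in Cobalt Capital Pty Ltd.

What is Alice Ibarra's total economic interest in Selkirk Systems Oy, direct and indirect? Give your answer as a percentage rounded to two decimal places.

Alice reaches Selkirk along 3 paths.
Via Ardent → Rowan: 85% × 87% × 40% = 29.58%.
Direct stake: 30% = 30%.
Via Ardent: 85% × 30% = 25.5%.
Total: 29.58% + 30% + 25.5% = 85.08%.

85.08%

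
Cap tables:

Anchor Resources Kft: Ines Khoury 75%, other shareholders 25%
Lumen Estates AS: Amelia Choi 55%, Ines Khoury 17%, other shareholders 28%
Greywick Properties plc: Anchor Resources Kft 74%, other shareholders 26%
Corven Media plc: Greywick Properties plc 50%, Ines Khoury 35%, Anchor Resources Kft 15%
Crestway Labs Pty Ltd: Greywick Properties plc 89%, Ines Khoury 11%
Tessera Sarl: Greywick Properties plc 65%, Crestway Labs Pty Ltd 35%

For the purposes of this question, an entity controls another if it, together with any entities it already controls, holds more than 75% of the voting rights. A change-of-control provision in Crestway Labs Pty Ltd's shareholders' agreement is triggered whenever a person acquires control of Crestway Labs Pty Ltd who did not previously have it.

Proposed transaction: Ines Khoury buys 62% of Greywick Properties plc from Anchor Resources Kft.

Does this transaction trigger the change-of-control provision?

The purchase adds only to Ines's holdings (Anchor's stake shrinks), so Ines is the only person who could newly come to control Crestway.
Ines's largest direct stake is 75% in Anchor, which does not meet the threshold, so Ines controls no company.
In Crestway, Ines's side holds only 11%, not > 75%.
So before the transaction, Ines does not control Crestway.
After the purchase, Ines holds 62% of Greywick directly, and Anchor's stake falls to 12%.
Ines's side now holds 62% of Greywick, not > 75%, so Ines still does not control Greywick.
After the transaction, Ines's side holds 11% of Crestway, not > 75%, so Ines still does not control Crestway.
No new person acquires control, so the clause is not triggered.

No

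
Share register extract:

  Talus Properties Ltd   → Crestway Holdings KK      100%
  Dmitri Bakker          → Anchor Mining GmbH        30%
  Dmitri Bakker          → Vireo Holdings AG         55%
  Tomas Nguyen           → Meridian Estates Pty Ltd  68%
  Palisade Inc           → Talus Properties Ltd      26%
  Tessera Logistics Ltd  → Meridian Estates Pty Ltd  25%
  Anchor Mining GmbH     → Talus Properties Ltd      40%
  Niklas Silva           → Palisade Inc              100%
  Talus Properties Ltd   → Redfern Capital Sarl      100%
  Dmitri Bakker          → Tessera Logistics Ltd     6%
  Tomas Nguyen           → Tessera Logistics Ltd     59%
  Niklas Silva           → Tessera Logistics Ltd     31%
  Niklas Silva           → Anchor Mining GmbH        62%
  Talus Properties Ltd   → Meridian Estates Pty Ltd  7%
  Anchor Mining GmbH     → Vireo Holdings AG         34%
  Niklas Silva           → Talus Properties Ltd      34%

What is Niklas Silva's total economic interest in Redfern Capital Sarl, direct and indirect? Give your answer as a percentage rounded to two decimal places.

Niklas reaches Redfern along 3 paths.
Via Palisade → Talus: 100% × 26% × 100% = 26%.
Via Anchor → Talus: 62% × 40% × 100% = 24.8%.
Via Talus: 34% × 100% = 34%.
Total: 26% + 24.8% + 34% = 84.8%.
Rounded: 84.80%.

84.80%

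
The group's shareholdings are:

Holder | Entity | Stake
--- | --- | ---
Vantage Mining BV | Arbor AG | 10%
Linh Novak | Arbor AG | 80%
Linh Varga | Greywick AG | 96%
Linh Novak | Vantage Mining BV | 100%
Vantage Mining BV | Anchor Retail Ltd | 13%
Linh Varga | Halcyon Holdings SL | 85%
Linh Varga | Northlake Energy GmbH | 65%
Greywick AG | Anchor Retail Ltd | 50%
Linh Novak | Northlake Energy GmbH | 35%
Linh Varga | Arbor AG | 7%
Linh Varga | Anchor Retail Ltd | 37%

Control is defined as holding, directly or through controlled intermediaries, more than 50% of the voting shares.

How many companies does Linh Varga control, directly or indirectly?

4

Linh Varga holds 85% of Halcyon, so Linh Varga controls Halcyon.
Linh Varga holds 96% of Greywick, so Linh Varga controls Greywick.
Linh Varga holds 65% of Northlake, so Linh Varga controls Northlake.
Greywick and Linh Varga together hold 50% + 37% = 87% of Anchor, so Linh Varga controls Anchor.
No other company's threshold is met.
Linh Varga controls 4 companies.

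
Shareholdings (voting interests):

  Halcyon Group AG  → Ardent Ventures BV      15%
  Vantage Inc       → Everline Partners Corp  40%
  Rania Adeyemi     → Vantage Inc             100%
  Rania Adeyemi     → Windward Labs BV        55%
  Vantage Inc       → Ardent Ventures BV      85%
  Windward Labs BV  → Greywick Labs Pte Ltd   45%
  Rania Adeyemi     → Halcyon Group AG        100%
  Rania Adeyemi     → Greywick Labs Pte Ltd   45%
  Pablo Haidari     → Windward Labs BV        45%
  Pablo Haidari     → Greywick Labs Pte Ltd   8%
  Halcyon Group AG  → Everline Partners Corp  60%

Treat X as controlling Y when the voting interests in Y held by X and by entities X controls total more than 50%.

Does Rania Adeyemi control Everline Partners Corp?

Rania holds 100% of Vantage, so Rania controls Vantage.
Rania holds 100% of Halcyon, so Rania controls Halcyon.
Halcyon and Vantage together hold 60% + 40% = 100% of Everline, so Rania controls Everline.

Yes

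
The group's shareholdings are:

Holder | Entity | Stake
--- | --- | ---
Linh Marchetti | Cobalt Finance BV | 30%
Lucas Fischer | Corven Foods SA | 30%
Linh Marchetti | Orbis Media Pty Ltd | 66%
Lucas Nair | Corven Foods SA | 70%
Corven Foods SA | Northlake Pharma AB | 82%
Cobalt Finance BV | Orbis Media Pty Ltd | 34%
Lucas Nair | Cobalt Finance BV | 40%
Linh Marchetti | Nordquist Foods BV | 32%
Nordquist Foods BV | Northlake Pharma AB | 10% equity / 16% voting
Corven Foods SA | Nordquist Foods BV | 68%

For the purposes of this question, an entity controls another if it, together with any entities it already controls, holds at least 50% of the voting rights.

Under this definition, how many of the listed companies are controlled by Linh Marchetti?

1

Linh holds 66% of Orbis, so Linh controls Orbis.
No other company's threshold is met.
Linh controls 1 company.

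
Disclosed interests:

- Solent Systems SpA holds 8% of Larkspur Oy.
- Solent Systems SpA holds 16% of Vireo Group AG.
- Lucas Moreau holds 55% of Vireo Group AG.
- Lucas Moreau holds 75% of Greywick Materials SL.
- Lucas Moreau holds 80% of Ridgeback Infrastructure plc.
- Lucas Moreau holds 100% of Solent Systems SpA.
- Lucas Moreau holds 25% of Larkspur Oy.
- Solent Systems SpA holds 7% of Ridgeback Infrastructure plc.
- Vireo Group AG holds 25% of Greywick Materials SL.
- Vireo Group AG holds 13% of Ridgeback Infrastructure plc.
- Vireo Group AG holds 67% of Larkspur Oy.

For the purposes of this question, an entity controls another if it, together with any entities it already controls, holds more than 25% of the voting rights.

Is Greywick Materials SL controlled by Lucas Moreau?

Yes

Lucas holds 100% of Solent, so Lucas controls Solent.
Lucas and Solent together hold 55% + 16% = 71% of Vireo, so Lucas controls Vireo.
Vireo and Lucas together hold 25% + 75% = 100% of Greywick, so Lucas controls Greywick.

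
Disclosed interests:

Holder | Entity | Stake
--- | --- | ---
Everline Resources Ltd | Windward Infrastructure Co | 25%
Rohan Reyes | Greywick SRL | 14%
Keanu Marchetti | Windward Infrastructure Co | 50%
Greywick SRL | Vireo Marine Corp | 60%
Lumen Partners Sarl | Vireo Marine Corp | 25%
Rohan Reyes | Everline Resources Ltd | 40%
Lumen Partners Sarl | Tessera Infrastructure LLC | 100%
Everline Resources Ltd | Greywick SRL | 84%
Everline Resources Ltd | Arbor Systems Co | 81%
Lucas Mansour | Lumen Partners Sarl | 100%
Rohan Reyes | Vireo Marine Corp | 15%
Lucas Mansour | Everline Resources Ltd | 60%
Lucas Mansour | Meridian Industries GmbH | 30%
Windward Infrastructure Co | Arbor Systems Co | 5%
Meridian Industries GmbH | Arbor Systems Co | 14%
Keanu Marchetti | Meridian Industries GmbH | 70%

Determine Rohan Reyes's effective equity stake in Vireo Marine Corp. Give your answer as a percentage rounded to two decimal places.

Rohan reaches Vireo along 3 paths.
Via Everline → Greywick: 40% × 84% × 60% = 20.16%.
Via Greywick: 14% × 60% = 8.4%.
Direct stake: 15% = 15%.
Total: 20.16% + 8.4% + 15% = 43.56%.

43.56%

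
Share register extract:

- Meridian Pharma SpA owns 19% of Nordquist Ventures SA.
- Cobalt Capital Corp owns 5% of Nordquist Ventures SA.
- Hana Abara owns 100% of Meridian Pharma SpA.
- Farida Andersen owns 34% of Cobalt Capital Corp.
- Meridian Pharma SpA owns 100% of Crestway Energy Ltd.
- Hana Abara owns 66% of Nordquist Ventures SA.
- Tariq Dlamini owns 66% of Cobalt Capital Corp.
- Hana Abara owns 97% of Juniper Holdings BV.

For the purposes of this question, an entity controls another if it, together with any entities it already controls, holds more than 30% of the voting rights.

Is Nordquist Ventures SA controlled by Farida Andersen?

Farida holds 34% of Cobalt, so Farida controls Cobalt.
In Nordquist, Farida's side holds only 5%, not > 30%.
So Farida does not control Nordquist.

No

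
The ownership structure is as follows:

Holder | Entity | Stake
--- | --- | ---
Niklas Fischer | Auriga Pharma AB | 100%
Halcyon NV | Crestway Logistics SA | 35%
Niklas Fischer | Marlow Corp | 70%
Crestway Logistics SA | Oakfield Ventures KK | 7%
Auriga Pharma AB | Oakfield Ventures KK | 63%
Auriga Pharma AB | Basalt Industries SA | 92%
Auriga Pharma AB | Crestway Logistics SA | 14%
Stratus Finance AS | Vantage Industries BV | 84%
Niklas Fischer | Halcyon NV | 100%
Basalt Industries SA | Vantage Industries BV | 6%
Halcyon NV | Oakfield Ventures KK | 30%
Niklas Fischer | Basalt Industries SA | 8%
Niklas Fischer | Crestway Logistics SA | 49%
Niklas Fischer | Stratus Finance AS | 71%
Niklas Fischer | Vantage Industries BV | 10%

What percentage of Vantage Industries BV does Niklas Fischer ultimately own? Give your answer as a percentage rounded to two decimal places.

75.64%

Niklas reaches Vantage along 4 paths.
Via Stratus: 71% × 84% = 59.64%.
Direct stake: 10% = 10%.
Via Basalt: 8% × 6% = 0.48%.
Via Auriga → Basalt: 100% × 92% × 6% = 5.52%.
Total: 59.64% + 10% + 0.48% + 5.52% = 75.64%.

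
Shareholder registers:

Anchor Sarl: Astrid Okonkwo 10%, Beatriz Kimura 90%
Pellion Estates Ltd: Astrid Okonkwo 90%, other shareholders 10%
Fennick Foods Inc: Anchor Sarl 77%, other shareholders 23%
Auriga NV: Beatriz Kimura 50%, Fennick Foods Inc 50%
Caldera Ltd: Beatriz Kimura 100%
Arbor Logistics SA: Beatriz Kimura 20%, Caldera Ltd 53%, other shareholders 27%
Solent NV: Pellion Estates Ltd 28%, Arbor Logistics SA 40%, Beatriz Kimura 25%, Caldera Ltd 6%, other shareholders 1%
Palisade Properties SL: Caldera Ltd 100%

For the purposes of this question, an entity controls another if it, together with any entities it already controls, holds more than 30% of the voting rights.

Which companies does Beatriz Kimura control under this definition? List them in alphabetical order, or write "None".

Beatriz holds 90% of Anchor, so Beatriz controls Anchor.
Anchor holds 77% of Fennick, so Beatriz controls Fennick.
Beatriz and Fennick together hold 50% + 50% = 100% of Auriga, so Beatriz controls Auriga.
Beatriz holds 100% of Caldera, so Beatriz controls Caldera.
Beatriz and Caldera together hold 20% + 53% = 73% of Arbor, so Beatriz controls Arbor.
Arbor and Beatriz and Caldera together hold 40% + 25% + 6% = 71% of Solent, so Beatriz controls Solent.
Caldera holds 100% of Palisade, so Beatriz controls Palisade.
No other company's threshold is met.

Anchor Sarl, Arbor Logistics SA, Auriga NV, Caldera Ltd, Fennick Foods Inc, Palisade Properties SL, Solent NV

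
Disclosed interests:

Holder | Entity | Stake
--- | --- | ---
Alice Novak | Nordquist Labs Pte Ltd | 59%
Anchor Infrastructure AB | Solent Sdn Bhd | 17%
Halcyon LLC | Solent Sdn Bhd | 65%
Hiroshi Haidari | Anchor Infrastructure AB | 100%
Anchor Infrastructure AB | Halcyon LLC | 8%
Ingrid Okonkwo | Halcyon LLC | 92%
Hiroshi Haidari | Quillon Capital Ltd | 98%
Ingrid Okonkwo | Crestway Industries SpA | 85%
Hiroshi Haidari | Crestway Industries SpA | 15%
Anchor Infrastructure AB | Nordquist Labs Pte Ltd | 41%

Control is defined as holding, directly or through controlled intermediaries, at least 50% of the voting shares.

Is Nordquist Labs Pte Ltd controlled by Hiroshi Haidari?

No

Hiroshi holds 100% of Anchor, so Hiroshi controls Anchor.
Hiroshi holds 98% of Quillon, so Hiroshi controls Quillon.
In Nordquist, Hiroshi's side holds only 41%, not ≥ 50%.
So Hiroshi does not control Nordquist.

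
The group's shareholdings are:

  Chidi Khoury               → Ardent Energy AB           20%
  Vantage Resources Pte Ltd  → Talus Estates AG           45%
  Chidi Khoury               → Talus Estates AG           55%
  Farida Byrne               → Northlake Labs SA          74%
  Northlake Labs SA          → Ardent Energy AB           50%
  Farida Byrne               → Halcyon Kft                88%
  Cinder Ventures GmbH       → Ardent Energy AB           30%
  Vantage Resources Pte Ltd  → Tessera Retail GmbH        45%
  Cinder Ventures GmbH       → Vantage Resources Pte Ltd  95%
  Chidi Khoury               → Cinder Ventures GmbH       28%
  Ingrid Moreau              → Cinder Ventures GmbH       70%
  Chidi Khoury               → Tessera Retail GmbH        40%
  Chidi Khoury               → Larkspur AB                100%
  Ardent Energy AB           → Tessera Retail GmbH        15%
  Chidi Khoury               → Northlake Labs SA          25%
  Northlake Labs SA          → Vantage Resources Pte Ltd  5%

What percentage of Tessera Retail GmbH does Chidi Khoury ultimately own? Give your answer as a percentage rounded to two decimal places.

Chidi reaches Tessera along 6 paths.
Via Ardent: 20% × 15% = 3%.
Via Cinder → Ardent: 28% × 30% × 15% = 1.26%.
Via Northlake → Ardent: 25% × 50% × 15% = 1.875%.
Direct stake: 40% = 40%.
Via Cinder → Vantage: 28% × 95% × 45% = 11.97%.
Via Northlake → Vantage: 25% × 5% × 45% = 0.5625%.
Total: 3% + 1.26% + 1.875% + 40% + 11.97% + 0.5625% = 58.6675%.
Rounded: 58.67%.

58.67%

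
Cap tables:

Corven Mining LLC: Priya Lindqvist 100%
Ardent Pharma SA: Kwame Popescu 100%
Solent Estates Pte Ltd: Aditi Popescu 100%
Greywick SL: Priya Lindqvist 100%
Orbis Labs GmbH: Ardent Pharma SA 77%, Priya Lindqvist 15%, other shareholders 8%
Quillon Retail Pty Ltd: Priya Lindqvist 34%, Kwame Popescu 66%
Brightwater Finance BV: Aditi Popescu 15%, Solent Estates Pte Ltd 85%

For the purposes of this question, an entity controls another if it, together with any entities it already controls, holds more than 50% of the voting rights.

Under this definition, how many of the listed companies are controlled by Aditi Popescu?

Aditi holds 100% of Solent, so Aditi controls Solent.
Aditi and Solent together hold 15% + 85% = 100% of Brightwater, so Aditi controls Brightwater.
No other company's threshold is met.
Aditi controls 2 companies.

2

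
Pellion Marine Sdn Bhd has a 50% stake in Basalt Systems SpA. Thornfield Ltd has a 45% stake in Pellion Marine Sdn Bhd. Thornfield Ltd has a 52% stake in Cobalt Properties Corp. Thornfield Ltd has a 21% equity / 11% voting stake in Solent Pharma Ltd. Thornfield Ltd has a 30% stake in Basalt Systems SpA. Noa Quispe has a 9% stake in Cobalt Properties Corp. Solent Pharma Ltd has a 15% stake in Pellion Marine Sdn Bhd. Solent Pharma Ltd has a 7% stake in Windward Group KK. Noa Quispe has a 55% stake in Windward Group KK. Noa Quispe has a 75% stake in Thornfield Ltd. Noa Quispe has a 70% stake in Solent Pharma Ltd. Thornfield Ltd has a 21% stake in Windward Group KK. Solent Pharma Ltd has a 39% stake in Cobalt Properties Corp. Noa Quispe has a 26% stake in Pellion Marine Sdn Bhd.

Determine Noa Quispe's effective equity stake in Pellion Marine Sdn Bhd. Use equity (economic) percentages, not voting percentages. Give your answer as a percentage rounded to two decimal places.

Noa reaches Pellion along 4 paths.
Direct stake: 26% = 26%.
Via Thornfield → Solent: 75% × 21% × 15% = 2.3625%.
Via Solent: 70% × 15% = 10.5%.
Via Thornfield: 75% × 45% = 33.75%.
Total: 26% + 2.3625% + 10.5% + 33.75% = 72.6125%.
Rounded: 72.61%.

72.61%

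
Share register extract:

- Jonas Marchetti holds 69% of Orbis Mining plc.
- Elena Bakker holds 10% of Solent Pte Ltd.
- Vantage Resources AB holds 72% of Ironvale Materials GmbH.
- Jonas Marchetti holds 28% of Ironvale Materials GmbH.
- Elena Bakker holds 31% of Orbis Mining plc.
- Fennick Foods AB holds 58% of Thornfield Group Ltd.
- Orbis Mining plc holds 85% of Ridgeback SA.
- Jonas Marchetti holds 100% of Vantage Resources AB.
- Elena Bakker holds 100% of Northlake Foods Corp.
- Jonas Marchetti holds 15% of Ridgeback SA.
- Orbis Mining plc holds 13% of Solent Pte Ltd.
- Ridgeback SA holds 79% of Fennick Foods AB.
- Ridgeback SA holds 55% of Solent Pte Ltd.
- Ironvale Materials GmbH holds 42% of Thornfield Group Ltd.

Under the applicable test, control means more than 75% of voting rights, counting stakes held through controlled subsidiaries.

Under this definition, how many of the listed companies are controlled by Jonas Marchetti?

Jonas holds 100% of Vantage, so Jonas controls Vantage.
Jonas and Vantage together hold 28% + 72% = 100% of Ironvale, so Jonas controls Ironvale.
No other company's threshold is met.
Jonas controls 2 companies.

2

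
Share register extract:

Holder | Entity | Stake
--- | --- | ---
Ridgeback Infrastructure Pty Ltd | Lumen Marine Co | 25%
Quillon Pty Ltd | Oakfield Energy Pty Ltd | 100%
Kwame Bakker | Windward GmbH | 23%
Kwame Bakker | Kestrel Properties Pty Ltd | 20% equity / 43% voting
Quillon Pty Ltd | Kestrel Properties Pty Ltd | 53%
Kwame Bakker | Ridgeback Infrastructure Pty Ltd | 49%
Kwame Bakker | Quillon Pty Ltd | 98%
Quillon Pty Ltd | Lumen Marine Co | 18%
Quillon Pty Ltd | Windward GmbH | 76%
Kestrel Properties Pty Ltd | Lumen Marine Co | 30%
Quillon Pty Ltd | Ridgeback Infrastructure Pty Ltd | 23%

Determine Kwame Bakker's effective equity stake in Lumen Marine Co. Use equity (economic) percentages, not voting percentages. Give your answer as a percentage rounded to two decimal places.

57.11%

Kwame reaches Lumen along 5 paths.
Via Quillon: 98% × 18% = 17.64%.
Via Quillon → Ridgeback: 98% × 23% × 25% = 5.635%.
Via Ridgeback: 49% × 25% = 12.25%.
Via Kestrel: 20% × 30% = 6%.
Via Quillon → Kestrel: 98% × 53% × 30% = 15.582%.
Total: 17.64% + 5.635% + 12.25% + 6% + 15.582% = 57.107%.
Rounded: 57.11%.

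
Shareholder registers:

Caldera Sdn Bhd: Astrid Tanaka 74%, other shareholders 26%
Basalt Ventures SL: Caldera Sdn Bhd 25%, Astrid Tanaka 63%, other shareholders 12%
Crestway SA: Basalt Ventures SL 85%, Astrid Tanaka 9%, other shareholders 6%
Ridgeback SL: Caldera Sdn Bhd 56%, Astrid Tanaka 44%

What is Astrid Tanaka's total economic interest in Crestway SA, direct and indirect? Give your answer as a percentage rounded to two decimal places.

78.28%

Astrid reaches Crestway along 3 paths.
Via Caldera → Basalt: 74% × 25% × 85% = 15.725%.
Via Basalt: 63% × 85% = 53.55%.
Direct stake: 9% = 9%.
Total: 15.725% + 53.55% + 9% = 78.275%.
Rounded: 78.28%.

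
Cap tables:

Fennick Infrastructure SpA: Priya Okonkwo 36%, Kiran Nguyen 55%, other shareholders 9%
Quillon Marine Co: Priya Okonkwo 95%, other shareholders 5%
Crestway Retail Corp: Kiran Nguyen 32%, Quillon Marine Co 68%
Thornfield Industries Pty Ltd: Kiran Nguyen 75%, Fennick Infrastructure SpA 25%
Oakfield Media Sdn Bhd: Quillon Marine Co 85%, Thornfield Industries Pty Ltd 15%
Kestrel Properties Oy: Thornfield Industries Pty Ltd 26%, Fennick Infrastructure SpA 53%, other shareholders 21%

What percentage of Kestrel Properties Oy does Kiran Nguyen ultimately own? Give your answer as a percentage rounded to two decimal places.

52.23%

Kiran reaches Kestrel along 3 paths.
Via Thornfield: 75% × 26% = 19.5%.
Via Fennick → Thornfield: 55% × 25% × 26% = 3.575%.
Via Fennick: 55% × 53% = 29.15%.
Total: 19.5% + 3.575% + 29.15% = 52.225%.
Rounded: 52.23%.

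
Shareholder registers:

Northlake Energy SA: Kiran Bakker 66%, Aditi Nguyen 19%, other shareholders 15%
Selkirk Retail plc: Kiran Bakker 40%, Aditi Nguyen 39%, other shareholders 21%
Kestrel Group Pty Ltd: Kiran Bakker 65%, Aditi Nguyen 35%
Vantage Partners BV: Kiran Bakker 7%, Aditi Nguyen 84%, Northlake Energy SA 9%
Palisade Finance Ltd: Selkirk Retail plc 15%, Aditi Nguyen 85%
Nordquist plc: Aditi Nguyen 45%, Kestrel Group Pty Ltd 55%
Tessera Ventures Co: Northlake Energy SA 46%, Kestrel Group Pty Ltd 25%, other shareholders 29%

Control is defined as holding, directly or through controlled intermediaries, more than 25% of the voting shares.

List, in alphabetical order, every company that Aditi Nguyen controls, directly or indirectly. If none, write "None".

Aditi holds 39% of Selkirk, so Aditi controls Selkirk.
Aditi holds 35% of Kestrel, so Aditi controls Kestrel.
Aditi holds 84% of Vantage, so Aditi controls Vantage.
Selkirk and Aditi together hold 15% + 85% = 100% of Palisade, so Aditi controls Palisade.
Aditi and Kestrel together hold 45% + 55% = 100% of Nordquist, so Aditi controls Nordquist.
No other company's threshold is met.

Kestrel Group Pty Ltd, Nordquist plc, Palisade Finance Ltd, Selkirk Retail plc, Vantage Partners BV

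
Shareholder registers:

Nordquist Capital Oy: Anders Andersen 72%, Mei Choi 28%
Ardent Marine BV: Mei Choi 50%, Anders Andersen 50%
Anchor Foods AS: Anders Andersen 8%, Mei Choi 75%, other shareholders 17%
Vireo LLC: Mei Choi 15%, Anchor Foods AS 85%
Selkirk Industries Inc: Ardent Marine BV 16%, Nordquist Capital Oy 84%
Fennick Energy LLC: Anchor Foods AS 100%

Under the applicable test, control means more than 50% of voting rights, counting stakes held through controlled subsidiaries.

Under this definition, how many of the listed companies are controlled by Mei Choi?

Mei holds 75% of Anchor, so Mei controls Anchor.
Mei and Anchor together hold 15% + 85% = 100% of Vireo, so Mei controls Vireo.
Anchor holds 100% of Fennick, so Mei controls Fennick.
No other company's threshold is met.
Mei controls 3 companies.

3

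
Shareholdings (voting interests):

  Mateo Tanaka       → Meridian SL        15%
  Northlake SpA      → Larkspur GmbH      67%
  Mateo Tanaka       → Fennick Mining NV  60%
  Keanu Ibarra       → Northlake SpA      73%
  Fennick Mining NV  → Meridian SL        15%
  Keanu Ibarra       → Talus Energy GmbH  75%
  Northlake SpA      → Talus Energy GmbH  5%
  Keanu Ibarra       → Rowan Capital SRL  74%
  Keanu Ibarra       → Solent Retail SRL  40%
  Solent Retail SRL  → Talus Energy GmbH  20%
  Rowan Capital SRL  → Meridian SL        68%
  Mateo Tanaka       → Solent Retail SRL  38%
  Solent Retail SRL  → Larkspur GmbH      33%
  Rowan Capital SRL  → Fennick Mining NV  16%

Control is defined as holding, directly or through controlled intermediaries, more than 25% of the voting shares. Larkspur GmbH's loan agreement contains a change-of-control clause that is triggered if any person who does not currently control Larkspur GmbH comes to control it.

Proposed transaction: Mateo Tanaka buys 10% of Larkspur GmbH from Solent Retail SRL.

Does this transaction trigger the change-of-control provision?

The purchase adds only to Mateo's holdings (Solent's stake shrinks), so Mateo is the only person who could newly come to control Larkspur.
Mateo holds 38% of Solent, so Mateo controls Solent.
Solent holds 33% of Larkspur, so Mateo controls Larkspur.
So Mateo already controls Larkspur before the transaction.
After the purchase, Mateo holds 10% of Larkspur directly, and Solent's stake falls to 23%.
Mateo controlled Larkspur already, so this is not a new person acquiring control; every other person's position is unchanged or reduced.
No new person acquires control, so the clause is not triggered.

No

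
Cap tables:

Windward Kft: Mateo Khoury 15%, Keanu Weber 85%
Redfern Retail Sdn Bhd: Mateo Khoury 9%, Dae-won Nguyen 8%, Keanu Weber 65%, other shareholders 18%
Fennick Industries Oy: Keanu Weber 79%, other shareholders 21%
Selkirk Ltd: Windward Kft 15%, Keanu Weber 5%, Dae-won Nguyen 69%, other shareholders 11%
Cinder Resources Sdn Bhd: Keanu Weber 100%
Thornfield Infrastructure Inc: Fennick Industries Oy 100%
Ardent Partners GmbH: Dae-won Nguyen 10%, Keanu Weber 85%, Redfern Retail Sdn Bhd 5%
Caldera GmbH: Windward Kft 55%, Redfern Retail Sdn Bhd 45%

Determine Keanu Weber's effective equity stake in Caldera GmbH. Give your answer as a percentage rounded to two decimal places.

76.00%

Keanu reaches Caldera along 2 paths.
Via Windward: 85% × 55% = 46.75%.
Via Redfern: 65% × 45% = 29.25%.
Total: 46.75% + 29.25% = 76%.
Rounded: 76.00%.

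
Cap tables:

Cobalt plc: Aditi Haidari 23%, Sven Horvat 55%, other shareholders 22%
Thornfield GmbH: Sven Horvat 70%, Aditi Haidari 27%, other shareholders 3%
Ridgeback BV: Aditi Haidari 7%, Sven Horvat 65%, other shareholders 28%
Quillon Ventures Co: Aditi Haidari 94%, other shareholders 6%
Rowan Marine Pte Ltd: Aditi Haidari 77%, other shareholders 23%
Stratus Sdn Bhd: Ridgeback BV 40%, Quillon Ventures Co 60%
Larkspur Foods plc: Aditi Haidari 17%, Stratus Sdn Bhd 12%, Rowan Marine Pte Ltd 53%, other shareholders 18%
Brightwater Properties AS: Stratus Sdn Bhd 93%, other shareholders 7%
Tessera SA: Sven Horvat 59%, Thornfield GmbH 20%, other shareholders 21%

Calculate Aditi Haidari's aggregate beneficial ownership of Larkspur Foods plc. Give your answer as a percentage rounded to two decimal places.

Aditi reaches Larkspur along 4 paths.
Direct stake: 17% = 17%.
Via Ridgeback → Stratus: 7% × 40% × 12% = 0.336%.
Via Quillon → Stratus: 94% × 60% × 12% = 6.768%.
Via Rowan: 77% × 53% = 40.81%.
Total: 17% + 0.336% + 6.768% + 40.81% = 64.914%.
Rounded: 64.91%.

64.91%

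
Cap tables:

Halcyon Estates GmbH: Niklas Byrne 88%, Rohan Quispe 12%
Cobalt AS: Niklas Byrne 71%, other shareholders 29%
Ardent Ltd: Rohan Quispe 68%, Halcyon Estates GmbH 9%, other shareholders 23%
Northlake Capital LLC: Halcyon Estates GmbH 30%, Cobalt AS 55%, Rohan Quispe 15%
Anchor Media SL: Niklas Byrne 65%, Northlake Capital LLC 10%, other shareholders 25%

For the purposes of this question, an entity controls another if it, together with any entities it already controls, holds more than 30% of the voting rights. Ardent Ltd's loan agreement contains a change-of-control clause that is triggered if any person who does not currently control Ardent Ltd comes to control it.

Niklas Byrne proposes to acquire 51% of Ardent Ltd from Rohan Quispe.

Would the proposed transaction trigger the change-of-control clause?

Yes

The purchase adds only to Niklas's holdings (Rohan's stake shrinks), so Niklas is the only person who could newly come to control Ardent.
Niklas holds 88% of Halcyon, so Niklas controls Halcyon.
Niklas holds 71% of Cobalt, so Niklas controls Cobalt.
Halcyon and Cobalt together hold 30% + 55% = 85% of Northlake, so Niklas controls Northlake.
Niklas and Northlake together hold 65% + 10% = 75% of Anchor, so Niklas controls Anchor.
In Ardent, Niklas's side holds only 9%, not > 30%.
So before the transaction, Niklas does not control Ardent.
After the purchase, Niklas holds 51% of Ardent directly, and Rohan's stake falls to 17%.
Halcyon and Niklas together hold 9% + 51% = 60% of Ardent, so Niklas controls Ardent.
Niklas did not control Ardent before and does after, so the clause is triggered.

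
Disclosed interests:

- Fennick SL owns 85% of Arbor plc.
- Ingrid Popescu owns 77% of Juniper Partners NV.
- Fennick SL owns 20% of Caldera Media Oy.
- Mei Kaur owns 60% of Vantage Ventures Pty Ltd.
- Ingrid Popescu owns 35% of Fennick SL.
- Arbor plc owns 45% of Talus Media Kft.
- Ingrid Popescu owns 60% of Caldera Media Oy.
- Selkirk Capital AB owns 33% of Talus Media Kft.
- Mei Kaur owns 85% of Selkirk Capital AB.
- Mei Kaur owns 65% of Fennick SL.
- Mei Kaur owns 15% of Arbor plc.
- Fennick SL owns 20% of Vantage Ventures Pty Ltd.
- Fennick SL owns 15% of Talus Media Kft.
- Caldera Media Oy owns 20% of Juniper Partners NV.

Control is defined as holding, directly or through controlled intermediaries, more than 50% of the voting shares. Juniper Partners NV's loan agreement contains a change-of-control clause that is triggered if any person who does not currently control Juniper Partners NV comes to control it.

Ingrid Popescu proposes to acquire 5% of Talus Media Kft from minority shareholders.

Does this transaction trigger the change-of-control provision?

The purchase changes only Ingrid's holdings, so Ingrid is the only person who could newly come to control Juniper.
Ingrid holds 60% of Caldera, so Ingrid controls Caldera.
Caldera and Ingrid together hold 20% + 77% = 97% of Juniper, so Ingrid controls Juniper.
So Ingrid already controls Juniper before the transaction.
After the purchase, Ingrid holds 5% of Talus directly.
Ingrid controlled Juniper already, so this is not a new person acquiring control; every other person's position is unchanged or reduced.
No new person acquires control, so the clause is not triggered.

No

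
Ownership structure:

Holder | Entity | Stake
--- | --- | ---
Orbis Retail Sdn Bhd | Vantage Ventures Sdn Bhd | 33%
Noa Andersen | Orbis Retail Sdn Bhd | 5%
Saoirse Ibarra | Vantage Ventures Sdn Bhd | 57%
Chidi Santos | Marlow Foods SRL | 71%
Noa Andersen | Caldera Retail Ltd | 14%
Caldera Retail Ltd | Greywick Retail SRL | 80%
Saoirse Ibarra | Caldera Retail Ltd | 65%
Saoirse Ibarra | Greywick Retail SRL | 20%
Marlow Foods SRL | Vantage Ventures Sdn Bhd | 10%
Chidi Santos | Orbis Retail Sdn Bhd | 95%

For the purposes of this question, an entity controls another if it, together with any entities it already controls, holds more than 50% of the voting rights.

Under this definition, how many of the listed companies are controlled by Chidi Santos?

Chidi holds 95% of Orbis, so Chidi controls Orbis.
Chidi holds 71% of Marlow, so Chidi controls Marlow.
No other company's threshold is met.
Chidi controls 2 companies.

2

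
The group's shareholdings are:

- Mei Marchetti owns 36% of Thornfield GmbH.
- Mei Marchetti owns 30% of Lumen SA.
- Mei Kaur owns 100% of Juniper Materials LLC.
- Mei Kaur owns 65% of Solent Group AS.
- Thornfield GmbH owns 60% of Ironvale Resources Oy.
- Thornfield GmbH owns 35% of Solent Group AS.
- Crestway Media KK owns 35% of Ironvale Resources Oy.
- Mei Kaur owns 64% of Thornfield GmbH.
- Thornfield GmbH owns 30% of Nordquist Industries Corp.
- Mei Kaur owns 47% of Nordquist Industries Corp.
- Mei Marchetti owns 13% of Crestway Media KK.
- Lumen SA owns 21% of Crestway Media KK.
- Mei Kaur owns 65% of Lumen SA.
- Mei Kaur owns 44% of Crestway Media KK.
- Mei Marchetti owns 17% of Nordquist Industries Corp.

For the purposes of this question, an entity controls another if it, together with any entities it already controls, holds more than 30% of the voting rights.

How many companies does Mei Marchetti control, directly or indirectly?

4

Mei Marchetti holds 36% of Thornfield, so Mei Marchetti controls Thornfield.
Thornfield holds 35% of Solent, so Mei Marchetti controls Solent.
Thornfield and Mei Marchetti together hold 30% + 17% = 47% of Nordquist, so Mei Marchetti controls Nordquist.
Thornfield holds 60% of Ironvale, so Mei Marchetti controls Ironvale.
No other company's threshold is met.
Mei Marchetti controls 4 companies.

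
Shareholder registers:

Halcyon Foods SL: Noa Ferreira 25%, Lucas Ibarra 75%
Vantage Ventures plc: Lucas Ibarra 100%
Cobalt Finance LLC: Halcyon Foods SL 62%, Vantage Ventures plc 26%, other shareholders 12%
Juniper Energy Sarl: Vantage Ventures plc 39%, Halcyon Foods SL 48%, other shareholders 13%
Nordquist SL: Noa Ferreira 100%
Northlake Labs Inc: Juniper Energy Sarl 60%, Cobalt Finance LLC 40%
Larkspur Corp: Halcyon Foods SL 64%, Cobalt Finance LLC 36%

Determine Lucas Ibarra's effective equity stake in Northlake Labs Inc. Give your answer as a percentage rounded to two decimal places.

Lucas reaches Northlake along 4 paths.
Via Vantage → Juniper: 100% × 39% × 60% = 23.4%.
Via Halcyon → Juniper: 75% × 48% × 60% = 21.6%.
Via Halcyon → Cobalt: 75% × 62% × 40% = 18.6%.
Via Vantage → Cobalt: 100% × 26% × 40% = 10.4%.
Total: 23.4% + 21.6% + 18.6% + 10.4% = 74%.
Rounded: 74.00%.

74.00%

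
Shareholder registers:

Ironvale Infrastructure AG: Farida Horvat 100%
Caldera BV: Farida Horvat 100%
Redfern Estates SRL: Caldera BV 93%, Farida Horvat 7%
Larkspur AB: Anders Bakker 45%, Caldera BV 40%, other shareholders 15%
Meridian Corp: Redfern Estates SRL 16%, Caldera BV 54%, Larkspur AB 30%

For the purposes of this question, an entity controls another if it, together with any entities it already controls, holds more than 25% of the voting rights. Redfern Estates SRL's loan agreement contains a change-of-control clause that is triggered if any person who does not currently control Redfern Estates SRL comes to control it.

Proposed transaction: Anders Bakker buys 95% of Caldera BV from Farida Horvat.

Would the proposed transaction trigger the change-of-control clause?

Yes

The purchase adds only to Anders's holdings (Farida's stake shrinks), so Anders is the only person who could newly come to control Redfern.
Anders holds 45% of Larkspur, so Anders controls Larkspur.
Larkspur holds 30% of Meridian, so Anders controls Meridian.
Neither Anders nor any entity Anders controls holds any voting interest in Redfern.
So before the transaction, Anders does not control Redfern.
After the purchase, Anders holds 95% of Caldera directly, and Farida's stake falls to 5%.
Anders holds 95% of Caldera, so Anders controls Caldera.
Caldera holds 93% of Redfern, so Anders controls Redfern.
Anders did not control Redfern before and does after, so the clause is triggered.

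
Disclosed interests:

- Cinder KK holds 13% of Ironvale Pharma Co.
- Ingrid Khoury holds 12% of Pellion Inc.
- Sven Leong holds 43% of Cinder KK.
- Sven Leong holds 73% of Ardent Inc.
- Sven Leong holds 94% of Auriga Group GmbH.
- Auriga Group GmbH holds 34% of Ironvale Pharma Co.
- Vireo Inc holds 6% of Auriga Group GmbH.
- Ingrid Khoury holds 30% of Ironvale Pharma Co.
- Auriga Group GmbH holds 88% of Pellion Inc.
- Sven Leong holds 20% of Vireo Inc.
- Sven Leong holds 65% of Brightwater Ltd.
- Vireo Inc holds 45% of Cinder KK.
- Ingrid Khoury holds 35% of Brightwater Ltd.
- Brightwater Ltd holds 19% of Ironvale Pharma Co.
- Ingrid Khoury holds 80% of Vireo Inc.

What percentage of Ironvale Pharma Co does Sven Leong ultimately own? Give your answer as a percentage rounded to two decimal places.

Sven reaches Ironvale along 5 paths.
Via Vireo → Cinder: 20% × 45% × 13% = 1.17%.
Via Cinder: 43% × 13% = 5.59%.
Via Auriga: 94% × 34% = 31.96%.
Via Vireo → Auriga: 20% × 6% × 34% = 0.408%.
Via Brightwater: 65% × 19% = 12.35%.
Total: 1.17% + 5.59% + 31.96% + 0.408% + 12.35% = 51.478%.
Rounded: 51.48%.

51.48%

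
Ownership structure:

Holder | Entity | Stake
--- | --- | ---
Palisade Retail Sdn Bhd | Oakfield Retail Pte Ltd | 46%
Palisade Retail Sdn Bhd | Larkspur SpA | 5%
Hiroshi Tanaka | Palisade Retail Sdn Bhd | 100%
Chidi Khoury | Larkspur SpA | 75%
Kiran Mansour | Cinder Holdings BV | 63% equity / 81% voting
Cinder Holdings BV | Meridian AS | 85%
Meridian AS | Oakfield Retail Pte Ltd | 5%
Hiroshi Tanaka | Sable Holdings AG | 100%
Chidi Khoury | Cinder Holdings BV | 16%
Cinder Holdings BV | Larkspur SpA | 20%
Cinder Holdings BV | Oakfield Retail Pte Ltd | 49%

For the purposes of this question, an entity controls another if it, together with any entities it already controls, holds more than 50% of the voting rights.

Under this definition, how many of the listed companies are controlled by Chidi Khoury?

1

Chidi holds 75% of Larkspur, so Chidi controls Larkspur.
No other company's threshold is met.
Chidi controls 1 company.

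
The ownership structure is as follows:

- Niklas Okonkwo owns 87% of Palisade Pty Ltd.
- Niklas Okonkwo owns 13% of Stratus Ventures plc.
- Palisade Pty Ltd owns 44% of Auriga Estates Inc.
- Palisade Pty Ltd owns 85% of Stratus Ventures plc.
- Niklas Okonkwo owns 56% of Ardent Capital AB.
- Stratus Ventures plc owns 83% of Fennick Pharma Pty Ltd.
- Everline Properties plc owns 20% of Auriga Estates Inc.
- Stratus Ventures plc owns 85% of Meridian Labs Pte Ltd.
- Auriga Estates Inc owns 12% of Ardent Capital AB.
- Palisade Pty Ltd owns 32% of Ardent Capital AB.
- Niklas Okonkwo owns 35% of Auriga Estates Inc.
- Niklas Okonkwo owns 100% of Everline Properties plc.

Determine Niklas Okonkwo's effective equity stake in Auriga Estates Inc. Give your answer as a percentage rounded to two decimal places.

Niklas reaches Auriga along 3 paths.
Direct stake: 35% = 35%.
Via Everline: 100% × 20% = 20%.
Via Palisade: 87% × 44% = 38.28%.
Total: 35% + 20% + 38.28% = 93.28%.

93.28%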